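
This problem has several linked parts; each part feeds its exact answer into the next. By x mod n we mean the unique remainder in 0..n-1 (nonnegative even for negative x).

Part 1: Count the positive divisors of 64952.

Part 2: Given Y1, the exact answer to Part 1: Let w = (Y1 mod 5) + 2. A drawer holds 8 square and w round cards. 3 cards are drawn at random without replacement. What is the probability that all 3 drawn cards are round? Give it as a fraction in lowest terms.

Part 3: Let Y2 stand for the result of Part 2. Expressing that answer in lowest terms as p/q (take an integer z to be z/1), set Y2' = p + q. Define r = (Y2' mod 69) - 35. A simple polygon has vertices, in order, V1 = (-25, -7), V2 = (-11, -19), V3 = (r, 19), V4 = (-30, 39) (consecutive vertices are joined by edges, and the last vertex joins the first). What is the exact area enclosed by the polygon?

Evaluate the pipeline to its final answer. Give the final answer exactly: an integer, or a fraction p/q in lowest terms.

Part 1: 64952 = 2^3 * 23 * 353; number of divisors = (3+1) * (1+1) * (1+1) = 16; answer 16
Part 2: Y1 = 16; w = 3; total draws C(11,3) = 165; favorable C(3,3) = 1; P = 1/165; answer 1/165
Part 3: Y2 = 1/165; threaded value p + q = 166; r = -7; cross terms: (-25*-19 - -11*-7)=398, (-11*19 - -7*-19)=-342, (-7*39 - -30*19)=297, (-30*-7 - -25*39)=1185; twice the area = |1538| = 1538; area = 769; answer 769

769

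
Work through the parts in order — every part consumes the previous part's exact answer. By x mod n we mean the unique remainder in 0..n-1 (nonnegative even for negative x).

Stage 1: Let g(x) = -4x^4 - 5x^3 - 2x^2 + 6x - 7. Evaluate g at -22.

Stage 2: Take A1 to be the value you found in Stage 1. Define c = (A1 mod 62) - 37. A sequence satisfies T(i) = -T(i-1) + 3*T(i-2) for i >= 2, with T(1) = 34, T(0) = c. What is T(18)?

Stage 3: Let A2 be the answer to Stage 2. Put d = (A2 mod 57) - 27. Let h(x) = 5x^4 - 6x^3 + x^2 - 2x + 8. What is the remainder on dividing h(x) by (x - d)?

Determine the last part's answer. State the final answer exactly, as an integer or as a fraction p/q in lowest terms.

1696

Stage 1: -4*(-22)^4 - 5*(-22)^3 - 2*(-22)^2 + 6*(-22)^1 - 7 = (-937024) + (53240) + (-968) + (-132) + (-7) = -884891; answer -884891
Stage 2: A1 = -884891; c = -2; T(2) = -1*(34) + 3*(-2) = -40; iterating: T(2)=-40, T(3)=142, T(4)=-262, T(5)=688, T(6)=-1474, T(7)=3538, T(8)=-7960, T(9)=18574, T(10)=-42454, T(11)=98176, T(12)=-225538, T(13)=520066, T(14)=-1196680, T(15)=2756878, T(16)=-6346918, T(17)=14617552, T(18)=-33658306; answer -33658306
Stage 3: A2 = -33658306; d = -4; remainder = value at the root: 5*(-4)^4 - 6*(-4)^3 + 1*(-4)^2 - 2*(-4)^1 + 8 = (1280) + (384) + (16) + (8) + (8) = 1696; answer 1696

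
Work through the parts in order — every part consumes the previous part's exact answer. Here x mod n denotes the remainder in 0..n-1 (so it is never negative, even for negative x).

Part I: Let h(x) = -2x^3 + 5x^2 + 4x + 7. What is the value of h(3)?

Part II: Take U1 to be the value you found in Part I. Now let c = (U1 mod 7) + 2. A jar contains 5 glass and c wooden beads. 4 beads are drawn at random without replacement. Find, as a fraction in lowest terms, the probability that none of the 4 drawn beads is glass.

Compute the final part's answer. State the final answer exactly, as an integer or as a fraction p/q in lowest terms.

1/42

Part I: -2*(3)^3 + 5*(3)^2 + 4*(3)^1 + 7 = (-54) + (45) + (12) + (7) = 10; answer 10
Part II: U1 = 10; c = 5; total draws C(10,4) = 210; favorable C(5,4) = 5; P = 1/42; answer 1/42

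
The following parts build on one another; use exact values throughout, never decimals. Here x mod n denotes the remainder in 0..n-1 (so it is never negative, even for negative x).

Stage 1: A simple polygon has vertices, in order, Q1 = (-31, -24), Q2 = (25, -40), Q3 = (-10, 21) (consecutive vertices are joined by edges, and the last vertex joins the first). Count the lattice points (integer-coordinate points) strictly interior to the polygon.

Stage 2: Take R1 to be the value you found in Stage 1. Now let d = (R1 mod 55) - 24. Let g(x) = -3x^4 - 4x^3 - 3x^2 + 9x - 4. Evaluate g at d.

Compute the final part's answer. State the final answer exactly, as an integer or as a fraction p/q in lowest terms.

-1052140

Stage 1: cross terms: (-31*-40 - 25*-24)=1840, (25*21 - -10*-40)=125, (-10*-24 - -31*21)=891; twice the area = |2856| = 2856; area = 1428; boundary points = 8 + 1 + 3 = 12; strictly interior points = area - boundary/2 + 1 = 1423; answer 1423
Stage 2: R1 = 1423; d = 24; -3*(24)^4 - 4*(24)^3 - 3*(24)^2 + 9*(24)^1 - 4 = (-995328) + (-55296) + (-1728) + (216) + (-4) = -1052140; answer -1052140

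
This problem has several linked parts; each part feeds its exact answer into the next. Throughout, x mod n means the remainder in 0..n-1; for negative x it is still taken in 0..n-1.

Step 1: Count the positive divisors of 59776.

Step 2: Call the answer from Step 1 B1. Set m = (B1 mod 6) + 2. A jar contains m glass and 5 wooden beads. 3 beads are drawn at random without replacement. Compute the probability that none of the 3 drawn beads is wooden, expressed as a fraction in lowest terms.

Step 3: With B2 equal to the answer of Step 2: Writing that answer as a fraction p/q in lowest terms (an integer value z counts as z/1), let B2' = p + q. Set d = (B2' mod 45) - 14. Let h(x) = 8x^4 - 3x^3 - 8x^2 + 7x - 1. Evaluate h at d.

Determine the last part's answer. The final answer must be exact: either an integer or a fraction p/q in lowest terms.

2198155

Step 1: 59776 = 2^7 * 467; number of divisors = (7+1) * (1+1) = 16; answer 16
Step 2: B1 = 16; m = 6; total draws C(11,3) = 165; favorable C(6,3) = 20; P = 4/33; answer 4/33
Step 3: B2 = 4/33; threaded value p + q = 37; d = 23; 8*(23)^4 - 3*(23)^3 - 8*(23)^2 + 7*(23)^1 - 1 = (2238728) + (-36501) + (-4232) + (161) + (-1) = 2198155; answer 2198155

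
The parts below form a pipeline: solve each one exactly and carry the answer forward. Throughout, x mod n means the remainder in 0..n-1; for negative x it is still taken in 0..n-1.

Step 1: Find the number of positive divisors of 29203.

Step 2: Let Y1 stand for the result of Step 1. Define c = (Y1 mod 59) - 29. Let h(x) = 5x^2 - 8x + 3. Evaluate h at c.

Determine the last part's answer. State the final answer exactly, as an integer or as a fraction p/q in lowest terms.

Step 1: 29203 = 19 * 29 * 53; number of divisors = (1+1) * (1+1) * (1+1) = 8; answer 8
Step 2: Y1 = 8; c = -21; 5*(-21)^2 - 8*(-21)^1 + 3 = (2205) + (168) + (3) = 2376; answer 2376

2376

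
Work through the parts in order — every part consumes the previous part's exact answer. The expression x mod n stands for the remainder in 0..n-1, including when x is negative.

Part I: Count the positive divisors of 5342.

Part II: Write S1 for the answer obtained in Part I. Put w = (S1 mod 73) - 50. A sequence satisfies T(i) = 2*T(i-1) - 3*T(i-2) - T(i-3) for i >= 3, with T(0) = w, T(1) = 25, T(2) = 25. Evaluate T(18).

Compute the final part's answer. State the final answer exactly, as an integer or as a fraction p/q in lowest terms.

Part I: 5342 = 2 * 2671; number of divisors = (1+1) * (1+1) = 4; answer 4
Part II: S1 = 4; w = -46; T(3) = 2*(25) - 3*(25) - 1*(-46) = 21; iterating: T(3)=21, T(4)=-58, T(5)=-204, T(6)=-255, T(7)=160, T(8)=1289, T(9)=2353, T(10)=679, T(11)=-6990, T(12)=-18370, T(13)=-16449, T(14)=29202, T(15)=126121, T(16)=181085, T(17)=-45395, T(18)=-760166; answer -760166

-760166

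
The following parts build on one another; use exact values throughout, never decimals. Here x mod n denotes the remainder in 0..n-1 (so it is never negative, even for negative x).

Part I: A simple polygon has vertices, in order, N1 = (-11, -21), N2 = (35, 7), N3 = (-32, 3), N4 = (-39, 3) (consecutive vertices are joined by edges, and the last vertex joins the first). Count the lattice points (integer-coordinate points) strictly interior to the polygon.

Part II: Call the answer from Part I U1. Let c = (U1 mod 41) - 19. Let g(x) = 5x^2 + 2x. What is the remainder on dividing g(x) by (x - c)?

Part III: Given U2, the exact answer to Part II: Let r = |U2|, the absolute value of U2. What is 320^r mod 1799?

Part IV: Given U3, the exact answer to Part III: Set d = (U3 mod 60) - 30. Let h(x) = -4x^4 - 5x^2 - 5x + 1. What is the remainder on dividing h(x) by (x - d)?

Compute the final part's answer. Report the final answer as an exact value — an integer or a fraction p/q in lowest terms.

-203549

Part I: cross terms: (-11*7 - 35*-21)=658, (35*3 - -32*7)=329, (-32*3 - -39*3)=21, (-39*-21 - -11*3)=852; twice the area = |1860| = 1860; area = 930; boundary points = 2 + 1 + 7 + 4 = 14; strictly interior points = area - boundary/2 + 1 = 924; answer 924
Part II: U1 = 924; c = 3; remainder = value at the root: 5*(3)^2 + 2*(3)^1 = (45) + (6) = 51; answer 51
Part III: U2 = 51; r = 51; squarings mod 1799: 320^1=320, 320^2=1656, 320^4=660, 320^8=242, 320^16=996, 320^32=767; 320^51 = 320^1 * 320^2 * 320^16 * 320^32 = 1035 (mod 1799); answer 1035
Part IV: U3 = 1035; d = -15; remainder = value at the root: -4*(-15)^4 - 5*(-15)^2 - 5*(-15)^1 + 1 = (-202500) + (-1125) + (75) + (1) = -203549; answer -203549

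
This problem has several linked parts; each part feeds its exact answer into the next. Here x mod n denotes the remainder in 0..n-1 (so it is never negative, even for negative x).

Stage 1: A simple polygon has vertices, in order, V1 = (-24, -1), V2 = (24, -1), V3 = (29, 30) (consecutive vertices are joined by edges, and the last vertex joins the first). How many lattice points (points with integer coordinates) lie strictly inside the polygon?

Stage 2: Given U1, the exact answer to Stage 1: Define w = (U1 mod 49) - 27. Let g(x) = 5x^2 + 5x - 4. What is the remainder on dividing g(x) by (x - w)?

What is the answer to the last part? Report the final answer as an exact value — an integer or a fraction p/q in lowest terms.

276

Stage 1: cross terms: (-24*-1 - 24*-1)=48, (24*30 - 29*-1)=749, (29*-1 - -24*30)=691; twice the area = |1488| = 1488; area = 744; boundary points = 48 + 1 + 1 = 50; strictly interior points = area - boundary/2 + 1 = 720; answer 720
Stage 2: U1 = 720; w = 7; remainder = value at the root: 5*(7)^2 + 5*(7)^1 - 4 = (245) + (35) + (-4) = 276; answer 276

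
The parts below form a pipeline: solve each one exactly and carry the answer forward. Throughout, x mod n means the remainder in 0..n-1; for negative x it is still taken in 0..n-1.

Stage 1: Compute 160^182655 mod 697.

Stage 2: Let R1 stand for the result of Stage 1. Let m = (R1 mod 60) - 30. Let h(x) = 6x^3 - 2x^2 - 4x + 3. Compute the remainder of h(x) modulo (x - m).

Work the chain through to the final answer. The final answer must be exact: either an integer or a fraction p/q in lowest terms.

Stage 1: squarings mod 697: 160^1=160, 160^2=508, 160^4=174, 160^8=305, 160^16=324, 160^32=426, 160^64=256, 160^128=18, 160^256=324, 160^512=426, 160^1024=256, 160^2048=18, 160^4096=324, 160^8192=426, 160^16384=256, 160^32768=18, 160^65536=324, 160^131072=426; 160^182655 = 160^1 * 160^2 * 160^4 * 160^8 * 160^16 * 160^32 * 160^64 * 160^256 * 160^2048 * 160^16384 * 160^32768 * 160^131072 = 124 (mod 697); answer 124
Stage 2: R1 = 124; m = -26; remainder = value at the root: 6*(-26)^3 - 2*(-26)^2 - 4*(-26)^1 + 3 = (-105456) + (-1352) + (104) + (3) = -106701; answer -106701

-106701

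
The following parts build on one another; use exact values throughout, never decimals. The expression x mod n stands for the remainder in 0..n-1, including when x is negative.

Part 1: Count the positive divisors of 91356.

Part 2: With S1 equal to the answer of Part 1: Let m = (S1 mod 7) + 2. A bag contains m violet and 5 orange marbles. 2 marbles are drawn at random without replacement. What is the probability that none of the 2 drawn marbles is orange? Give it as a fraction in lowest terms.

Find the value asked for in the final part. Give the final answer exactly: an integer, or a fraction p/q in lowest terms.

Part 1: 91356 = 2^2 * 3 * 23 * 331; number of divisors = (2+1) * (1+1) * (1+1) * (1+1) = 24; answer 24
Part 2: S1 = 24; m = 5; total draws C(10,2) = 45; favorable C(5,2) = 10; P = 2/9; answer 2/9

2/9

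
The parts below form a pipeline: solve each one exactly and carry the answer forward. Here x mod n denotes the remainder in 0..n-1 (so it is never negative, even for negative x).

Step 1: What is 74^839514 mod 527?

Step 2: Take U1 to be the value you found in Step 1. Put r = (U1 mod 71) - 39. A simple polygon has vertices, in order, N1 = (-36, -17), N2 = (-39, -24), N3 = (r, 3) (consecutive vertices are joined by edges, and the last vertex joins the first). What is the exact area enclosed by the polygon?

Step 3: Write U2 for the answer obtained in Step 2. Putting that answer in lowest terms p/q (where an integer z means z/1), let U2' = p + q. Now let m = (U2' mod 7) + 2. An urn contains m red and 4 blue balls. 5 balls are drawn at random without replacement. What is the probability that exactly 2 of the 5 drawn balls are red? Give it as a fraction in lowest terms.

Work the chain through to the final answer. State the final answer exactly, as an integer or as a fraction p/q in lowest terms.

Step 1: squarings mod 527: 74^1=74, 74^2=206, 74^4=276, 74^8=288, 74^16=205, 74^32=392, 74^64=307, 74^128=443, 74^256=205, 74^512=392, 74^1024=307, 74^2048=443, 74^4096=205, 74^8192=392, 74^16384=307, 74^32768=443, 74^65536=205, 74^131072=392, 74^262144=307, 74^524288=443; 74^839514 = 74^2 * 74^8 * 74^16 * 74^64 * 74^256 * 74^512 * 74^1024 * 74^2048 * 74^16384 * 74^32768 * 74^262144 * 74^524288 = 202 (mod 527); answer 202
Step 2: U1 = 202; r = 21; cross terms: (-36*-24 - -39*-17)=201, (-39*3 - 21*-24)=387, (21*-17 - -36*3)=-249; twice the area = |339| = 339; area = 339/2; answer 339/2
Step 3: U2 = 339/2; threaded value p + q = 341; m = 7; total draws C(11,5) = 462; favorable C(7,2)*C(4,3) = 84; P = 2/11; answer 2/11

2/11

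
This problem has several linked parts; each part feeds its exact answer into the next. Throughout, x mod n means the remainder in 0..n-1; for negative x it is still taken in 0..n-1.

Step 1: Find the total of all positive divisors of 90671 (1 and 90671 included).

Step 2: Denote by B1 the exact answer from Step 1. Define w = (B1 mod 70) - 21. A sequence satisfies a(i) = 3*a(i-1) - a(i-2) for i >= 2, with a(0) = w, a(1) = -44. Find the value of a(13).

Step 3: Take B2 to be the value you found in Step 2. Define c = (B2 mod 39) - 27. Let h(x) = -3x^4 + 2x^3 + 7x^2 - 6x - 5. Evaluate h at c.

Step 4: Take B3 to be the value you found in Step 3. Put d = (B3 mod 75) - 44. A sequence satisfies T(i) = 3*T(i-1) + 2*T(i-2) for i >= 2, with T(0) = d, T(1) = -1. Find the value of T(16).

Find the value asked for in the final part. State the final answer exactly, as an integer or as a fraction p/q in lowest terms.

20011685

Step 1: 90671 = 7 * 12953; sigma = (1 + 7) * (1 + 12953) = 8 * 12954 = 103632; answer 103632
Step 2: B1 = 103632; w = 11; a(2) = 3*(-44) - 1*(11) = -143; iterating: a(2)=-143, a(3)=-385, a(4)=-1012, a(5)=-2651, a(6)=-6941, a(7)=-18172, a(8)=-47575, a(9)=-124553, a(10)=-326084, a(11)=-853699, a(12)=-2235013, a(13)=-5851340; answer -5851340
Step 3: B2 = -5851340; c = -2; -3*(-2)^4 + 2*(-2)^3 + 7*(-2)^2 - 6*(-2)^1 - 5 = (-48) + (-16) + (28) + (12) + (-5) = -29; answer -29
Step 4: B3 = -29; d = 2; T(2) = 3*(-1) + 2*(2) = 1; iterating: T(2)=1, T(3)=1, T(4)=5, T(5)=17, T(6)=61, T(7)=217, T(8)=773, T(9)=2753, T(10)=9805, T(11)=34921, T(12)=124373, T(13)=442961, T(14)=1577629, T(15)=5618809, T(16)=20011685; answer 20011685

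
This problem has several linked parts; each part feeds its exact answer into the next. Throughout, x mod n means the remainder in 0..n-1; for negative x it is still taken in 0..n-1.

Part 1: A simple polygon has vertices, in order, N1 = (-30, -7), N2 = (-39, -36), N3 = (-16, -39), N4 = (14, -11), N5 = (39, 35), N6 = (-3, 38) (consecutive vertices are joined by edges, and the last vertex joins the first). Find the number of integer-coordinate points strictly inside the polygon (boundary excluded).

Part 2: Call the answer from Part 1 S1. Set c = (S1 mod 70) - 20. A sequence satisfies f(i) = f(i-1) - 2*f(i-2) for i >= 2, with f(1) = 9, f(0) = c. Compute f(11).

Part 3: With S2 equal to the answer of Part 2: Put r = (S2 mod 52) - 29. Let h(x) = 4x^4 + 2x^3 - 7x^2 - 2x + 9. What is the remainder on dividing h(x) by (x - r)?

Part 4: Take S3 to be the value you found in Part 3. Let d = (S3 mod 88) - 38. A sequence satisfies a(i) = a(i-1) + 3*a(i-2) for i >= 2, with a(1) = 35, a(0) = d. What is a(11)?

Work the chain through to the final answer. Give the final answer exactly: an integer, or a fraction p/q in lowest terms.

76520

Part 1: cross terms: (-30*-36 - -39*-7)=807, (-39*-39 - -16*-36)=945, (-16*-11 - 14*-39)=722, (14*35 - 39*-11)=919, (39*38 - -3*35)=1587, (-3*-7 - -30*38)=1161; twice the area = |6141| = 6141; area = 6141/2; boundary points = 1 + 1 + 2 + 1 + 3 + 9 = 17; strictly interior points = area - boundary/2 + 1 = 3063; answer 3063
Part 2: S1 = 3063; c = 33; f(2) = 1*(9) - 2*(33) = -57; iterating: f(2)=-57, f(3)=-75, f(4)=39, f(5)=189, f(6)=111, f(7)=-267, f(8)=-489, f(9)=45, f(10)=1023, f(11)=933; answer 933
Part 3: S2 = 933; r = 20; remainder = value at the root: 4*(20)^4 + 2*(20)^3 - 7*(20)^2 - 2*(20)^1 + 9 = (640000) + (16000) + (-2800) + (-40) + (9) = 653169; answer 653169
Part 4: S3 = 653169; d = -5; a(2) = 1*(35) + 3*(-5) = 20; iterating: a(2)=20, a(3)=125, a(4)=185, a(5)=560, a(6)=1115, a(7)=2795, a(8)=6140, a(9)=14525, a(10)=32945, a(11)=76520; answer 76520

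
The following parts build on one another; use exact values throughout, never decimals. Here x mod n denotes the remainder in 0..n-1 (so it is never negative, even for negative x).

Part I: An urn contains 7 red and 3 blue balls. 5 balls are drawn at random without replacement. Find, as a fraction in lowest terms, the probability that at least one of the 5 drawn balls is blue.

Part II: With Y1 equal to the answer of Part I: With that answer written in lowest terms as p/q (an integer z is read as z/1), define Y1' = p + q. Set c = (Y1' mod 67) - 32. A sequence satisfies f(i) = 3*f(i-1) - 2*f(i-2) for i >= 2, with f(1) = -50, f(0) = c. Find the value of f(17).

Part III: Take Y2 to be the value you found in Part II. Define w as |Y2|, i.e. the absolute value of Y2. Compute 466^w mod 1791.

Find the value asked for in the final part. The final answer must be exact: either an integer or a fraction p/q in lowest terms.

Part I: total draws C(10,5) = 252; complement C(7,5) = 21; favorable 252 - 21 = 231; P = 11/12; answer 11/12
Part II: Y1 = 11/12; threaded value p + q = 23; c = -9; f(2) = 3*(-50) - 2*(-9) = -132; iterating: f(2)=-132, f(3)=-296, f(4)=-624, f(5)=-1280, f(6)=-2592, f(7)=-5216, f(8)=-10464, f(9)=-20960, f(10)=-41952, f(11)=-83936, f(12)=-167904, f(13)=-335840, f(14)=-671712, f(15)=-1343456, f(16)=-2686944, f(17)=-5373920; answer -5373920
Part III: Y2 = -5373920; w = 5373920; squarings mod 1791: 466^1=466, 466^2=445, 466^4=1015, 466^8=400, 466^16=601, 466^32=1210, 466^64=853, 466^128=463, 466^256=1240, 466^512=922, 466^1024=1150, 466^2048=742, 466^4096=727, 466^8192=184, 466^16384=1618, 466^32768=1273, 466^65536=1465, 466^131072=607, 466^262144=1294, 466^524288=1642, 466^1048576=709, 466^2097152=1201, 466^4194304=646; 466^5373920 = 466^32 * 466^64 * 466^128 * 466^256 * 466^512 * 466^1024 * 466^2048 * 466^4096 * 466^8192 * 466^16384 * 466^32768 * 466^65536 * 466^1048576 * 466^4194304 = 445 (mod 1791); answer 445

445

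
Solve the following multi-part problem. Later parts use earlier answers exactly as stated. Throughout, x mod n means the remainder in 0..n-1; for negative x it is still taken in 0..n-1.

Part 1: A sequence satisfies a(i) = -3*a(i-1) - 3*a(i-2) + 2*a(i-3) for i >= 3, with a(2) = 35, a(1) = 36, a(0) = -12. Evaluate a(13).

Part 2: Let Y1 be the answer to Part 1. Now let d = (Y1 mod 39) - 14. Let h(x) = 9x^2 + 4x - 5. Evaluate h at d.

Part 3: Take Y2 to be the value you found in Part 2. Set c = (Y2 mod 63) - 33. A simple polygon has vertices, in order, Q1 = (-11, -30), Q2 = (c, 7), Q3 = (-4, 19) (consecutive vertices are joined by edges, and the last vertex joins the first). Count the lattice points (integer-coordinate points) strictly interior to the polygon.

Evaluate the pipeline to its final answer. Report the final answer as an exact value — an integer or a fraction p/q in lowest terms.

Part 1: a(3) = -3*(35) - 3*(36) + 2*(-12) = -237; iterating: a(3)=-237, a(4)=678, a(5)=-1253, a(6)=1251, a(7)=1362, a(8)=-10345, a(9)=29451, a(10)=-54594, a(11)=54739, a(12)=58467, a(13)=-448806; answer -448806
Part 2: Y1 = -448806; d = -8; 9*(-8)^2 + 4*(-8)^1 - 5 = (576) + (-32) + (-5) = 539; answer 539
Part 3: Y2 = 539; c = 2; cross terms: (-11*7 - 2*-30)=-17, (2*19 - -4*7)=66, (-4*-30 - -11*19)=329; twice the area = |378| = 378; area = 189; boundary points = 1 + 6 + 7 = 14; strictly interior points = area - boundary/2 + 1 = 183; answer 183

183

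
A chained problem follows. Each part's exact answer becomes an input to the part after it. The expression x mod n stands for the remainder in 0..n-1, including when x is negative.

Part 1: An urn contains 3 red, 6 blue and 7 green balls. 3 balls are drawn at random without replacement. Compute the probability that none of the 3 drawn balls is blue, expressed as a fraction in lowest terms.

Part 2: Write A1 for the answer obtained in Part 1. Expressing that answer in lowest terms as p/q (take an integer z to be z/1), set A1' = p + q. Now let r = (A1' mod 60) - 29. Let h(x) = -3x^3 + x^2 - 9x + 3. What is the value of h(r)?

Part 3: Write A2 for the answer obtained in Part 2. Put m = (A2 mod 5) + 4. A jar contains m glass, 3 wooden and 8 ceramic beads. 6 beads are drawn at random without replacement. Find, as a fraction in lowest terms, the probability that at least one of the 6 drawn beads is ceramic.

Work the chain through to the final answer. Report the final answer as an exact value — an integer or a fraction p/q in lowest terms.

635/646

Part 1: total draws C(16,3) = 560; favorable C(10,3) = 120; P = 3/14; answer 3/14
Part 2: A1 = 3/14; threaded value p + q = 17; r = -12; -3*(-12)^3 + 1*(-12)^2 - 9*(-12)^1 + 3 = (5184) + (144) + (108) + (3) = 5439; answer 5439
Part 3: A2 = 5439; m = 8; total draws C(19,6) = 27132; complement C(11,6) = 462; favorable 27132 - 462 = 26670; P = 635/646; answer 635/646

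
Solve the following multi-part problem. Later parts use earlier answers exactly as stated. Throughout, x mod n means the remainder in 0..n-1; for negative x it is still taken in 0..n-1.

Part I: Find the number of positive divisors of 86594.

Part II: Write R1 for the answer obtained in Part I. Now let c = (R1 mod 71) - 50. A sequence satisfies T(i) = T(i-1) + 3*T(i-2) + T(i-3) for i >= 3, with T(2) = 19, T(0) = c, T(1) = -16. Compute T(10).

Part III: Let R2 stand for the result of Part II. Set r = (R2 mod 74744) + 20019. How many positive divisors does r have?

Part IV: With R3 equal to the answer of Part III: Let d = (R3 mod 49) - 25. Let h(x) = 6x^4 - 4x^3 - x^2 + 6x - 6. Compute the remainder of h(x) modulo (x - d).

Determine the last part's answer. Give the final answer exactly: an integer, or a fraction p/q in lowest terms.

Part I: 86594 = 2 * 29 * 1493; number of divisors = (1+1) * (1+1) * (1+1) = 8; answer 8
Part II: R1 = 8; c = -42; T(3) = 1*(19) + 3*(-16) + 1*(-42) = -71; iterating: T(3)=-71, T(4)=-30, T(5)=-224, T(6)=-385, T(7)=-1087, T(8)=-2466, T(9)=-6112, T(10)=-14597; answer -14597
Part III: R2 = -14597; r = 80166; 80166 = 2 * 3 * 31 * 431; number of divisors = (1+1) * (1+1) * (1+1) * (1+1) = 16; answer 16
Part IV: R3 = 16; d = -9; remainder = value at the root: 6*(-9)^4 - 4*(-9)^3 - 1*(-9)^2 + 6*(-9)^1 - 6 = (39366) + (2916) + (-81) + (-54) + (-6) = 42141; answer 42141

42141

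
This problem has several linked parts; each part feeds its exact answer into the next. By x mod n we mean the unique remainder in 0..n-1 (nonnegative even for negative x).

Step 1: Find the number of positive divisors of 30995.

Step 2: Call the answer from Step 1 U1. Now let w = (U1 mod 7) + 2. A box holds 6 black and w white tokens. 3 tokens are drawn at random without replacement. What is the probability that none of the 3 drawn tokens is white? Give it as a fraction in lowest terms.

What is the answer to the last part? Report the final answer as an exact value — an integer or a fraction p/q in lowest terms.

Step 1: 30995 = 5 * 6199; number of divisors = (1+1) * (1+1) = 4; answer 4
Step 2: U1 = 4; w = 6; total draws C(12,3) = 220; favorable C(6,3) = 20; P = 1/11; answer 1/11

1/11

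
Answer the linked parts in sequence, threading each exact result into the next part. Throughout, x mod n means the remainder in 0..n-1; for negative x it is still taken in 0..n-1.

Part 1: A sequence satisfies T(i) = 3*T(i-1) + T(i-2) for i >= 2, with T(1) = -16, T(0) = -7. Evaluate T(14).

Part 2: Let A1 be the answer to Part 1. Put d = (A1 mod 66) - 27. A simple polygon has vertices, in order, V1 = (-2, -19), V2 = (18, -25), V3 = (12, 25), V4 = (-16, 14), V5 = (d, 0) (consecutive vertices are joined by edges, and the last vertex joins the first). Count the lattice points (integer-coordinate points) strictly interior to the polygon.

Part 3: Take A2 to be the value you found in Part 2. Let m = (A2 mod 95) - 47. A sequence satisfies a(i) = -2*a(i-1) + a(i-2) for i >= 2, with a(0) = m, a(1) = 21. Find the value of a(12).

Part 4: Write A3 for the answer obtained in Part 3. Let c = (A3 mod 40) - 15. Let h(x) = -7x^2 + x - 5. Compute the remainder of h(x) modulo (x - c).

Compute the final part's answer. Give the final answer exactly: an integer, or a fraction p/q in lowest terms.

-3685

Part 1: T(2) = 3*(-16) + 1*(-7) = -55; iterating: T(2)=-55, T(3)=-181, T(4)=-598, T(5)=-1975, T(6)=-6523, T(7)=-21544, T(8)=-71155, T(9)=-235009, T(10)=-776182, T(11)=-2563555, T(12)=-8466847, T(13)=-27964096, T(14)=-92359135; answer -92359135
Part 2: A1 = -92359135; d = -16; cross terms: (-2*-25 - 18*-19)=392, (18*25 - 12*-25)=750, (12*14 - -16*25)=568, (-16*0 - -16*14)=224, (-16*-19 - -2*0)=304; twice the area = |2238| = 2238; area = 1119; boundary points = 2 + 2 + 1 + 14 + 1 = 20; strictly interior points = area - boundary/2 + 1 = 1110; answer 1110
Part 3: A2 = 1110; m = 18; a(2) = -2*(21) + 1*(18) = -24; iterating: a(2)=-24, a(3)=69, a(4)=-162, a(5)=393, a(6)=-948, a(7)=2289, a(8)=-5526, a(9)=13341, a(10)=-32208, a(11)=77757, a(12)=-187722; answer -187722
Part 4: A3 = -187722; c = 23; remainder = value at the root: -7*(23)^2 + 1*(23)^1 - 5 = (-3703) + (23) + (-5) = -3685; answer -3685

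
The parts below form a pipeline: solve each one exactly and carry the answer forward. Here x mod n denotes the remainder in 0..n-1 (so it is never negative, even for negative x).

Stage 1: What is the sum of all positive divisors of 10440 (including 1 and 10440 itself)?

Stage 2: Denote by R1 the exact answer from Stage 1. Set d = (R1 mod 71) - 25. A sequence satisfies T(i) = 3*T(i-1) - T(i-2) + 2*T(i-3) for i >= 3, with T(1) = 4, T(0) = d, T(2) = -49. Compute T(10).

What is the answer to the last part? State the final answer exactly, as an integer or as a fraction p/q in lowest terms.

Stage 1: 10440 = 2^3 * 3^2 * 5 * 29; sigma = (1 + 2 + 4 + 8) * (1 + 3 + 9) * (1 + 5) * (1 + 29) = 15 * 13 * 6 * 30 = 35100; answer 35100
Stage 2: R1 = 35100; d = 1; T(3) = 3*(-49) - 1*(4) + 2*(1) = -149; iterating: T(3)=-149, T(4)=-390, T(5)=-1119, T(6)=-3265, T(7)=-9456, T(8)=-27341, T(9)=-79097, T(10)=-228862; answer -228862

-228862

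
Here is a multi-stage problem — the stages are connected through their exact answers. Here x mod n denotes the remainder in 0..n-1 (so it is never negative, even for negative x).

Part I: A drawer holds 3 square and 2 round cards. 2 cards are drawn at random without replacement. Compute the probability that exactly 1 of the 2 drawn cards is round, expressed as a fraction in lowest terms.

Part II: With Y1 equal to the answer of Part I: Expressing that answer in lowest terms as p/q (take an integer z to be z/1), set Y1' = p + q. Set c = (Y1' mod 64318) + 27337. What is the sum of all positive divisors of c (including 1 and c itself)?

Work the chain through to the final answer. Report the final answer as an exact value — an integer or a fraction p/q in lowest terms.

43776

Part I: total draws C(5,2) = 10; favorable C(2,1)*C(3,1) = 6; P = 3/5; answer 3/5
Part II: Y1 = 3/5; threaded value p + q = 8; c = 27345; 27345 = 3 * 5 * 1823; sigma = (1 + 3) * (1 + 5) * (1 + 1823) = 4 * 6 * 1824 = 43776; answer 43776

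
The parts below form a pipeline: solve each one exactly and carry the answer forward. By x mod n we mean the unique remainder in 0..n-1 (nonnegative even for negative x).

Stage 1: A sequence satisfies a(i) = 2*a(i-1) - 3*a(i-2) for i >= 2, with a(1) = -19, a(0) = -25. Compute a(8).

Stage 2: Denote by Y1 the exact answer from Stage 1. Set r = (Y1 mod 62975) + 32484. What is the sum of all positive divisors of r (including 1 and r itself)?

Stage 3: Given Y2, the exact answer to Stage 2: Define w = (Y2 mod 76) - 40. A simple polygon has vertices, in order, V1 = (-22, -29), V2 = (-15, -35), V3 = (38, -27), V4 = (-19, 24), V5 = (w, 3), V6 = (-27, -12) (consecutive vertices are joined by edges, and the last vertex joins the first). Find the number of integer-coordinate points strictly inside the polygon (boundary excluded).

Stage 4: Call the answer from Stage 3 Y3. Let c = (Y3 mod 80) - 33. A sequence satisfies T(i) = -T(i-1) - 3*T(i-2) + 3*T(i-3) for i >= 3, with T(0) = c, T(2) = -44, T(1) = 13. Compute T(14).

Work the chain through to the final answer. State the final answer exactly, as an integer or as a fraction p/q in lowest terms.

Stage 1: a(2) = 2*(-19) - 3*(-25) = 37; iterating: a(2)=37, a(3)=131, a(4)=151, a(5)=-91, a(6)=-635, a(7)=-997, a(8)=-89; answer -89
Stage 2: Y1 = -89; r = 95370; 95370 = 2 * 3 * 5 * 11 * 17^2; sigma = (1 + 2) * (1 + 3) * (1 + 5) * (1 + 11) * (1 + 17 + 289) = 3 * 4 * 6 * 12 * 307 = 265248; answer 265248
Stage 3: Y2 = 265248; w = -32; cross terms: (-22*-35 - -15*-29)=335, (-15*-27 - 38*-35)=1735, (38*24 - -19*-27)=399, (-19*3 - -32*24)=711, (-32*-12 - -27*3)=465, (-27*-29 - -22*-12)=519; twice the area = |4164| = 4164; area = 2082; boundary points = 1 + 1 + 3 + 1 + 5 + 1 = 12; strictly interior points = area - boundary/2 + 1 = 2077; answer 2077
Stage 4: Y3 = 2077; c = 44; T(3) = -1*(-44) - 3*(13) + 3*(44) = 137; iterating: T(3)=137, T(4)=34, T(5)=-577, T(6)=886, T(7)=947, T(8)=-5336, T(9)=5153, T(10)=13696, T(11)=-45163, T(12)=19534, T(13)=157043, T(14)=-351134; answer -351134

-351134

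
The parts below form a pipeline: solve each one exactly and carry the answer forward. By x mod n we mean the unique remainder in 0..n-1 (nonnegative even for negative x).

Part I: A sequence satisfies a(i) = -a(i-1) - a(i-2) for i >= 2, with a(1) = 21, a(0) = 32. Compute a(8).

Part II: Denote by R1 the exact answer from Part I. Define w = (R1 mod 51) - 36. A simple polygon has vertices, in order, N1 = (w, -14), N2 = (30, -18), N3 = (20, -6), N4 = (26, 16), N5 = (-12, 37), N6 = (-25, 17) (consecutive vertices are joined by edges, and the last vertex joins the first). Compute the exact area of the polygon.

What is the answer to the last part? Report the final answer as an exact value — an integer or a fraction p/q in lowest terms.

1423

Part I: a(2) = -1*(21) - 1*(32) = -53; iterating: a(2)=-53, a(3)=32, a(4)=21, a(5)=-53, a(6)=32, a(7)=21, a(8)=-53; answer -53
Part II: R1 = -53; w = 13; cross terms: (13*-18 - 30*-14)=186, (30*-6 - 20*-18)=180, (20*16 - 26*-6)=476, (26*37 - -12*16)=1154, (-12*17 - -25*37)=721, (-25*-14 - 13*17)=129; twice the area = |2846| = 2846; area = 1423; answer 1423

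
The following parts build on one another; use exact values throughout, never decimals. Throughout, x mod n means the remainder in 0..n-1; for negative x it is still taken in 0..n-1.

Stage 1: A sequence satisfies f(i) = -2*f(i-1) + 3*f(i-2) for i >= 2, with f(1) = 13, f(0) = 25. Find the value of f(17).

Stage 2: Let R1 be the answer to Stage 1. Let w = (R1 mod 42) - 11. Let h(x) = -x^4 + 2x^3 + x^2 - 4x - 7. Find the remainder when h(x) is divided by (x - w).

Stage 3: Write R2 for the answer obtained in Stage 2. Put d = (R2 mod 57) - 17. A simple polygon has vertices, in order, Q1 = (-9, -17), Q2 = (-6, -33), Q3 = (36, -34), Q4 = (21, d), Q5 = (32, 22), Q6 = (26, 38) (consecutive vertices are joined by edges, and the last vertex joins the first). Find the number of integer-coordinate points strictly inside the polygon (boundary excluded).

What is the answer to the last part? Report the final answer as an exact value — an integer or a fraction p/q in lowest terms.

Stage 1: f(2) = -2*(13) + 3*(25) = 49; iterating: f(2)=49, f(3)=-59, f(4)=265, f(5)=-707, f(6)=2209, f(7)=-6539, f(8)=19705, f(9)=-59027, f(10)=177169, f(11)=-531419, f(12)=1594345, f(13)=-4782947, f(14)=14348929, f(15)=-43046699, f(16)=129140185, f(17)=-387420467; answer -387420467
Stage 2: R1 = -387420467; w = -4; remainder = value at the root: -1*(-4)^4 + 2*(-4)^3 + 1*(-4)^2 - 4*(-4)^1 - 7 = (-256) + (-128) + (16) + (16) + (-7) = -359; answer -359
Stage 3: R2 = -359; d = 23; cross terms: (-9*-33 - -6*-17)=195, (-6*-34 - 36*-33)=1392, (36*23 - 21*-34)=1542, (21*22 - 32*23)=-274, (32*38 - 26*22)=644, (26*-17 - -9*38)=-100; twice the area = |3399| = 3399; area = 3399/2; boundary points = 1 + 1 + 3 + 1 + 2 + 5 = 13; strictly interior points = area - boundary/2 + 1 = 1694; answer 1694

1694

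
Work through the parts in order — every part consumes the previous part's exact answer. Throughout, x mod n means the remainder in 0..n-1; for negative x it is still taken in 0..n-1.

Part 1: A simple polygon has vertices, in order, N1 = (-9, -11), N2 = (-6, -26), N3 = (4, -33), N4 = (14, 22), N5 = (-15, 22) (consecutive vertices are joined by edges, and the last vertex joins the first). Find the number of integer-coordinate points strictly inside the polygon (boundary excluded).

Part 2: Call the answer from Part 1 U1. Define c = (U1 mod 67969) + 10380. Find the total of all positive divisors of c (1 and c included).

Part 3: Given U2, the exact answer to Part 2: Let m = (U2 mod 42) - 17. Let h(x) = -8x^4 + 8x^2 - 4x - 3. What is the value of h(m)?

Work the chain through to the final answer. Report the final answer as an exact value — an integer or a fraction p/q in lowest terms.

Part 1: cross terms: (-9*-26 - -6*-11)=168, (-6*-33 - 4*-26)=302, (4*22 - 14*-33)=550, (14*22 - -15*22)=638, (-15*-11 - -9*22)=363; twice the area = |2021| = 2021; area = 2021/2; boundary points = 3 + 1 + 5 + 29 + 3 = 41; strictly interior points = area - boundary/2 + 1 = 991; answer 991
Part 2: U1 = 991; c = 11371; 11371 = 83 * 137; sigma = (1 + 83) * (1 + 137) = 84 * 138 = 11592; answer 11592
Part 3: U2 = 11592; m = -17; -8*(-17)^4 + 8*(-17)^2 - 4*(-17)^1 - 3 = (-668168) + (2312) + (68) + (-3) = -665791; answer -665791

-665791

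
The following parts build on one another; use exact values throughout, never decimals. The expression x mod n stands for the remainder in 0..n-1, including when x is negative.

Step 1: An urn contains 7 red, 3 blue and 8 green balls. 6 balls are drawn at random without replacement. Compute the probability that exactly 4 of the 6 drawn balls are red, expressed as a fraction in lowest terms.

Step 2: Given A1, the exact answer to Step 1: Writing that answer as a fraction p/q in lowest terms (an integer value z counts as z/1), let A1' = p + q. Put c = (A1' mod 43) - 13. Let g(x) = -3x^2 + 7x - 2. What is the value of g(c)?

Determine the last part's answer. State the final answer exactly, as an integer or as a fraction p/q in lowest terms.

Step 1: total draws C(18,6) = 18564; favorable C(7,4)*C(11,2) = 1925; P = 275/2652; answer 275/2652
Step 2: A1 = 275/2652; threaded value p + q = 2927; c = -10; -3*(-10)^2 + 7*(-10)^1 - 2 = (-300) + (-70) + (-2) = -372; answer -372

-372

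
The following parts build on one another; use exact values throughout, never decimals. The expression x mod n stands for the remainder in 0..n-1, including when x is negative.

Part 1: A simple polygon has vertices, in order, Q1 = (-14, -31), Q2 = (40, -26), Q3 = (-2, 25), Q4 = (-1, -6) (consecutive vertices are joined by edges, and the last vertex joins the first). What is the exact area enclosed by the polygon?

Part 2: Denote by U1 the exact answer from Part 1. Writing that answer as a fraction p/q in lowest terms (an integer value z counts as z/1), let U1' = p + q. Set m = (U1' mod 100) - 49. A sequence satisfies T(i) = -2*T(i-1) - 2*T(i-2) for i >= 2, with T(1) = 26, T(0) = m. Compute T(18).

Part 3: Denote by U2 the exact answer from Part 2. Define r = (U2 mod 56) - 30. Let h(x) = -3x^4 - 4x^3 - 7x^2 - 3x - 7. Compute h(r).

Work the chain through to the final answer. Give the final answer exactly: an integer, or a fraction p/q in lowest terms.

-3265

Part 1: cross terms: (-14*-26 - 40*-31)=1604, (40*25 - -2*-26)=948, (-2*-6 - -1*25)=37, (-1*-31 - -14*-6)=-53; twice the area = |2536| = 2536; area = 1268; answer 1268
Part 2: U1 = 1268; threaded value p + q = 1269; m = 20; T(2) = -2*(26) - 2*(20) = -92; iterating: T(2)=-92, T(3)=132, T(4)=-80, T(5)=-104, T(6)=368, T(7)=-528, T(8)=320, T(9)=416, T(10)=-1472, T(11)=2112, T(12)=-1280, T(13)=-1664, T(14)=5888, T(15)=-8448, T(16)=5120, T(17)=6656, T(18)=-23552; answer -23552
Part 3: U2 = -23552; r = -6; -3*(-6)^4 - 4*(-6)^3 - 7*(-6)^2 - 3*(-6)^1 - 7 = (-3888) + (864) + (-252) + (18) + (-7) = -3265; answer -3265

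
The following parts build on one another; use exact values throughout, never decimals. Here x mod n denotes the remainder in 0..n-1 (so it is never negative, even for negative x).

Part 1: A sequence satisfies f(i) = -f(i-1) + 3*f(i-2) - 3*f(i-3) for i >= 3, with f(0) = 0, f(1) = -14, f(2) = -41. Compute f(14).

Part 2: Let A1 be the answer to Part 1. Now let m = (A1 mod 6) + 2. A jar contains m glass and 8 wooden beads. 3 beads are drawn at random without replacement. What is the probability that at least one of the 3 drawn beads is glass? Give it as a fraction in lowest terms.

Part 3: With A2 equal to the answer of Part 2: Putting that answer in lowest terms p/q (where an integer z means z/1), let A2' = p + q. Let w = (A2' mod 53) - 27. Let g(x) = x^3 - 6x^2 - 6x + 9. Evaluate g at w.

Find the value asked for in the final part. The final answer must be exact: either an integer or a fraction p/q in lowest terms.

Part 1: f(3) = -1*(-41) + 3*(-14) - 3*(0) = -1; iterating: f(3)=-1, f(4)=-80, f(5)=200, f(6)=-437, f(7)=1277, f(8)=-3188, f(9)=8330, f(10)=-21725, f(11)=56279, f(12)=-146444, f(13)=380456, f(14)=-988625; answer -988625
Part 2: A1 = -988625; m = 3; total draws C(11,3) = 165; complement C(8,3) = 56; favorable 165 - 56 = 109; P = 109/165; answer 109/165
Part 3: A2 = 109/165; threaded value p + q = 274; w = -18; 1*(-18)^3 - 6*(-18)^2 - 6*(-18)^1 + 9 = (-5832) + (-1944) + (108) + (9) = -7659; answer -7659

-7659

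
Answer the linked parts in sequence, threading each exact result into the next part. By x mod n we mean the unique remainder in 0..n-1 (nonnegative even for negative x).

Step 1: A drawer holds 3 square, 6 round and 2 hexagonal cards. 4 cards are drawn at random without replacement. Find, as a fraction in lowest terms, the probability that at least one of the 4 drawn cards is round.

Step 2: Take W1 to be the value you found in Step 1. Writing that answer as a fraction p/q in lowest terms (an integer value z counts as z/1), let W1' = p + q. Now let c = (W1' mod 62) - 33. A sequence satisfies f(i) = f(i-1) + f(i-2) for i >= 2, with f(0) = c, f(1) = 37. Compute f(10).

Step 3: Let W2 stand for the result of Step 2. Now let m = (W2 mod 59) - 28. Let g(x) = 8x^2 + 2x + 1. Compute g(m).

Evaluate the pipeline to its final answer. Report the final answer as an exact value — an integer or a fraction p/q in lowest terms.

37

Step 1: total draws C(11,4) = 330; complement C(5,4) = 5; favorable 330 - 5 = 325; P = 65/66; answer 65/66
Step 2: W1 = 65/66; threaded value p + q = 131; c = -26; f(2) = 1*(37) + 1*(-26) = 11; iterating: f(2)=11, f(3)=48, f(4)=59, f(5)=107, f(6)=166, f(7)=273, f(8)=439, f(9)=712, f(10)=1151; answer 1151
Step 3: W2 = 1151; m = 2; 8*(2)^2 + 2*(2)^1 + 1 = (32) + (4) + (1) = 37; answer 37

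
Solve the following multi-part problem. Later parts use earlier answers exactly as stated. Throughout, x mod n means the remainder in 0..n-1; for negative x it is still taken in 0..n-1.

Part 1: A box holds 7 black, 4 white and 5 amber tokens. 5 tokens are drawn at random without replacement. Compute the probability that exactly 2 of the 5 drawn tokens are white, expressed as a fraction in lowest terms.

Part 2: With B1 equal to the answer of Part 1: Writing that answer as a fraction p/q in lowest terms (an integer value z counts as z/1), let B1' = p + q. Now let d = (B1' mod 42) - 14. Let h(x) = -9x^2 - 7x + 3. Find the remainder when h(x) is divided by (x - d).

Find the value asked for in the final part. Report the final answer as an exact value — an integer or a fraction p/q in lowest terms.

-1609

Part 1: total draws C(16,5) = 4368; favorable C(4,2)*C(12,3) = 1320; P = 55/182; answer 55/182
Part 2: B1 = 55/182; threaded value p + q = 237; d = 13; remainder = value at the root: -9*(13)^2 - 7*(13)^1 + 3 = (-1521) + (-91) + (3) = -1609; answer -1609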